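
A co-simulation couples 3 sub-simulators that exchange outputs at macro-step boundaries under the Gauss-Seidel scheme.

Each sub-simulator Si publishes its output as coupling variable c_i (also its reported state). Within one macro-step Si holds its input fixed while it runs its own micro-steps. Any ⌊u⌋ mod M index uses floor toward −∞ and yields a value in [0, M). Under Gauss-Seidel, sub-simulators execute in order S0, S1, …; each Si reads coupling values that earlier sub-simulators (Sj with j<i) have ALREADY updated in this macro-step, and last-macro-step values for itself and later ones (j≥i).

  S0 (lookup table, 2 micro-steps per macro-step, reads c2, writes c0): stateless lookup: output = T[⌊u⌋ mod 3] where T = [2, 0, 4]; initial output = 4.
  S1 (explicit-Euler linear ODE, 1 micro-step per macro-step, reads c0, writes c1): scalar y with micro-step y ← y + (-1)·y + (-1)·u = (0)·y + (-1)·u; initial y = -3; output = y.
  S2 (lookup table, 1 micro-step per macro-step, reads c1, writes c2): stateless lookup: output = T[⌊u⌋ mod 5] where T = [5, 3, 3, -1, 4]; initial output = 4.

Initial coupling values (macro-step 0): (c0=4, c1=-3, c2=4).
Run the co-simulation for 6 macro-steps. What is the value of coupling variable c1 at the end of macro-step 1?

macro 1: S0 reads c2=4 → after 2×micro: 0; S1 reads c0=0 → after 1×micro: 0; S2 reads c1=0 → after 1×micro: 5 ⇒ (c0=0, c1=0, c2=5)
macro 2: S0 reads c2=5 → after 2×micro: 4; S1 reads c0=4 → after 1×micro: -4; S2 reads c1=-4 → after 1×micro: 3 ⇒ (c0=4, c1=-4, c2=3)
macro 3: S0 reads c2=3 → after 2×micro: 2; S1 reads c0=2 → after 1×micro: -2; S2 reads c1=-2 → after 1×micro: -1 ⇒ (c0=2, c1=-2, c2=-1)
macro 4: S0 reads c2=-1 → after 2×micro: 4; S1 reads c0=4 → after 1×micro: -4; S2 reads c1=-4 → after 1×micro: 3 ⇒ (c0=4, c1=-4, c2=3)
macro 5: S0 reads c2=3 → after 2×micro: 2; S1 reads c0=2 → after 1×micro: -2; S2 reads c1=-2 → after 1×micro: -1 ⇒ (c0=2, c1=-2, c2=-1)
macro 6: S0 reads c2=-1 → after 2×micro: 4; S1 reads c0=4 → after 1×micro: -4; S2 reads c1=-4 → after 1×micro: 3 ⇒ (c0=4, c1=-4, c2=3)

c1 at macro-step 1 = 0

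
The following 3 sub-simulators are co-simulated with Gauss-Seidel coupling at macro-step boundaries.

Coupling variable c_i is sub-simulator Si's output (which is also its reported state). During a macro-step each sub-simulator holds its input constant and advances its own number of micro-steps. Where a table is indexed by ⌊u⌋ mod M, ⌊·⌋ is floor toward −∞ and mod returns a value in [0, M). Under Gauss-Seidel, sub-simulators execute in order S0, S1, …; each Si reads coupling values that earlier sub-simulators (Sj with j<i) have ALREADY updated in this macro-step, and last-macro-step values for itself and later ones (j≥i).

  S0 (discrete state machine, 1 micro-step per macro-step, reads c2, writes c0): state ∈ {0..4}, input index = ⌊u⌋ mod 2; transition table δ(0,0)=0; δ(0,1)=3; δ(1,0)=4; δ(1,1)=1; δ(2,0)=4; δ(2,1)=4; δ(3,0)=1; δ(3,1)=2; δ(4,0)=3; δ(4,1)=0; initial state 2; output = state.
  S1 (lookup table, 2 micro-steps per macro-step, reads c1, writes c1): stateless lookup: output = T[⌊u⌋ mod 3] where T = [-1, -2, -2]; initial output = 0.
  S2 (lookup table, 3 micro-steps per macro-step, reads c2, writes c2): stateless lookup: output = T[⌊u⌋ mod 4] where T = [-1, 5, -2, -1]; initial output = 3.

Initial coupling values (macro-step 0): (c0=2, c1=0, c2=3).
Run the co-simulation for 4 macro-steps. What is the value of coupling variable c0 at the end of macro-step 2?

c0 at macro-step 2 = 0

macro 1: S0 reads c2=3 → after 1×micro: 4; S1 reads c1=0 → after 2×micro: -1; S2 reads c2=3 → after 3×micro: -1 ⇒ (c0=4, c1=-1, c2=-1)
macro 2: S0 reads c2=-1 → after 1×micro: 0; S1 reads c1=-1 → after 2×micro: -2; S2 reads c2=-1 → after 3×micro: -1 ⇒ (c0=0, c1=-2, c2=-1)
macro 3: S0 reads c2=-1 → after 1×micro: 3; S1 reads c1=-2 → after 2×micro: -2; S2 reads c2=-1 → after 3×micro: -1 ⇒ (c0=3, c1=-2, c2=-1)
macro 4: S0 reads c2=-1 → after 1×micro: 2; S1 reads c1=-2 → after 2×micro: -2; S2 reads c2=-1 → after 3×micro: -1 ⇒ (c0=2, c1=-2, c2=-1)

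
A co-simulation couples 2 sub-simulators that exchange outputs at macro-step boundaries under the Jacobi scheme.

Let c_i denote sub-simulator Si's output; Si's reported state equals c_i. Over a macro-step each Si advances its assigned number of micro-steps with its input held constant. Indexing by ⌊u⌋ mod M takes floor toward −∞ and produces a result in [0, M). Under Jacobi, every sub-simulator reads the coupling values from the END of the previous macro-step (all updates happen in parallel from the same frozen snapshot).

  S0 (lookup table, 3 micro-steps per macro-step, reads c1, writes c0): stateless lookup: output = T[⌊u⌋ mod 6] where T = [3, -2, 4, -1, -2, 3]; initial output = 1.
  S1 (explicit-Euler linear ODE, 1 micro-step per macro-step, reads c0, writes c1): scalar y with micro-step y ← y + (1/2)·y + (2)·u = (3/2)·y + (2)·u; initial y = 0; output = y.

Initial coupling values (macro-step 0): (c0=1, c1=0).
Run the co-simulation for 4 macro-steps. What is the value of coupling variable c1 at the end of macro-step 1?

c1 at macro-step 1 = 2

macro 1: S0 reads c1=0 → after 3×micro: 3; S1 reads c0=1 → after 1×micro: 2 ⇒ (c0=3, c1=2)
macro 2: S0 reads c1=2 → after 3×micro: 4; S1 reads c0=3 → after 1×micro: 9 ⇒ (c0=4, c1=9)
macro 3: S0 reads c1=9 → after 3×micro: -1; S1 reads c0=4 → after 1×micro: 43/2 ⇒ (c0=-1, c1=43/2)
macro 4: S0 reads c1=43/2 → after 3×micro: -1; S1 reads c0=-1 → after 1×micro: 121/4 ⇒ (c0=-1, c1=121/4)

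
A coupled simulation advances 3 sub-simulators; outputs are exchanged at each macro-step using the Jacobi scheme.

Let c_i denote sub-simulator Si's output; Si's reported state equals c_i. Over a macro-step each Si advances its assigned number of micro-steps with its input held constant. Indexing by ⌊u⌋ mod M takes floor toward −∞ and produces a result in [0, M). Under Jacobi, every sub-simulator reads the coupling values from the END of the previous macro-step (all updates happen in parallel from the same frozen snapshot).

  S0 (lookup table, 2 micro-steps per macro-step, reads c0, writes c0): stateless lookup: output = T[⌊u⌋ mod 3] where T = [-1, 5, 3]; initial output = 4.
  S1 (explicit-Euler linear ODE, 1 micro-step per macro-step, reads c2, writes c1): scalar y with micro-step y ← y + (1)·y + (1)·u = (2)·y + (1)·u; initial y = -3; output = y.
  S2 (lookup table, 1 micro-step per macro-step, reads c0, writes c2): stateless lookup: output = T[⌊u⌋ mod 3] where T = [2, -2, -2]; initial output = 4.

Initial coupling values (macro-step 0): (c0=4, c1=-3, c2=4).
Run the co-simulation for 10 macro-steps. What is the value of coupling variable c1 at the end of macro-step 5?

macro 1: S0 reads c0=4 → after 2×micro: 5; S1 reads c2=4 → after 1×micro: -2; S2 reads c0=4 → after 1×micro: -2 ⇒ (c0=5, c1=-2, c2=-2)
macro 2: S0 reads c0=5 → after 2×micro: 3; S1 reads c2=-2 → after 1×micro: -6; S2 reads c0=5 → after 1×micro: -2 ⇒ (c0=3, c1=-6, c2=-2)
macro 3: S0 reads c0=3 → after 2×micro: -1; S1 reads c2=-2 → after 1×micro: -14; S2 reads c0=3 → after 1×micro: 2 ⇒ (c0=-1, c1=-14, c2=2)
macro 4: S0 reads c0=-1 → after 2×micro: 3; S1 reads c2=2 → after 1×micro: -26; S2 reads c0=-1 → after 1×micro: -2 ⇒ (c0=3, c1=-26, c2=-2)
macro 5: S0 reads c0=3 → after 2×micro: -1; S1 reads c2=-2 → after 1×micro: -54; S2 reads c0=3 → after 1×micro: 2 ⇒ (c0=-1, c1=-54, c2=2)
macro 6: S0 reads c0=-1 → after 2×micro: 3; S1 reads c2=2 → after 1×micro: -106; S2 reads c0=-1 → after 1×micro: -2 ⇒ (c0=3, c1=-106, c2=-2)
macro 7: S0 reads c0=3 → after 2×micro: -1; S1 reads c2=-2 → after 1×micro: -214; S2 reads c0=3 → after 1×micro: 2 ⇒ (c0=-1, c1=-214, c2=2)
macro 8: S0 reads c0=-1 → after 2×micro: 3; S1 reads c2=2 → after 1×micro: -426; S2 reads c0=-1 → after 1×micro: -2 ⇒ (c0=3, c1=-426, c2=-2)
macro 9: S0 reads c0=3 → after 2×micro: -1; S1 reads c2=-2 → after 1×micro: -854; S2 reads c0=3 → after 1×micro: 2 ⇒ (c0=-1, c1=-854, c2=2)
macro 10: S0 reads c0=-1 → after 2×micro: 3; S1 reads c2=2 → after 1×micro: -1706; S2 reads c0=-1 → after 1×micro: -2 ⇒ (c0=3, c1=-1706, c2=-2)

c1 at macro-step 5 = -54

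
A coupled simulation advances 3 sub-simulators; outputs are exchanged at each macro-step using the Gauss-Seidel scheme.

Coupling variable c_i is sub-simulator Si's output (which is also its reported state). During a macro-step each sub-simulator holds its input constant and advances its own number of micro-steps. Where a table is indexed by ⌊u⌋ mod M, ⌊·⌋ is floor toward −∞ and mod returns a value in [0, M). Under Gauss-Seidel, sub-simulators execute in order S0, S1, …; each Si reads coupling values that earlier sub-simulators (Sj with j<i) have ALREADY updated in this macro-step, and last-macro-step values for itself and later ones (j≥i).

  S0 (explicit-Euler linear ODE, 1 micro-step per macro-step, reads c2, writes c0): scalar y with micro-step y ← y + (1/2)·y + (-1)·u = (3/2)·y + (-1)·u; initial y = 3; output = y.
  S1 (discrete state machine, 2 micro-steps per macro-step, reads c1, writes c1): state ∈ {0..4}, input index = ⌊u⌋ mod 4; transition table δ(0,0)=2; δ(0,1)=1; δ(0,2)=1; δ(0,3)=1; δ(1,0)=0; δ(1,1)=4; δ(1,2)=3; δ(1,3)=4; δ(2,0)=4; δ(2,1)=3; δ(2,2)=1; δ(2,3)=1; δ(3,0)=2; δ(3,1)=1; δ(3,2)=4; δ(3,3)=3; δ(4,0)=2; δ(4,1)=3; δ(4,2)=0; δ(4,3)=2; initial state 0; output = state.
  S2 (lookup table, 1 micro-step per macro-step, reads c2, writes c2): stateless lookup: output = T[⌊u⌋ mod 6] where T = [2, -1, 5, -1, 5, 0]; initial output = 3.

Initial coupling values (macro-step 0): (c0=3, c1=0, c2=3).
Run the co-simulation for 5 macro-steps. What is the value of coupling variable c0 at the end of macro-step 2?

macro 1: S0 reads c2=3 → after 1×micro: 3/2; S1 reads c1=0 → after 2×micro: 4; S2 reads c2=3 → after 1×micro: -1 ⇒ (c0=3/2, c1=4, c2=-1)
macro 2: S0 reads c2=-1 → after 1×micro: 13/4; S1 reads c1=4 → after 2×micro: 4; S2 reads c2=-1 → after 1×micro: 0 ⇒ (c0=13/4, c1=4, c2=0)
macro 3: S0 reads c2=0 → after 1×micro: 39/8; S1 reads c1=4 → after 2×micro: 4; S2 reads c2=0 → after 1×micro: 2 ⇒ (c0=39/8, c1=4, c2=2)
macro 4: S0 reads c2=2 → after 1×micro: 85/16; S1 reads c1=4 → after 2×micro: 4; S2 reads c2=2 → after 1×micro: 5 ⇒ (c0=85/16, c1=4, c2=5)
macro 5: S0 reads c2=5 → after 1×micro: 95/32; S1 reads c1=4 → after 2×micro: 4; S2 reads c2=5 → after 1×micro: 0 ⇒ (c0=95/32, c1=4, c2=0)

c0 at macro-step 2 = 13/4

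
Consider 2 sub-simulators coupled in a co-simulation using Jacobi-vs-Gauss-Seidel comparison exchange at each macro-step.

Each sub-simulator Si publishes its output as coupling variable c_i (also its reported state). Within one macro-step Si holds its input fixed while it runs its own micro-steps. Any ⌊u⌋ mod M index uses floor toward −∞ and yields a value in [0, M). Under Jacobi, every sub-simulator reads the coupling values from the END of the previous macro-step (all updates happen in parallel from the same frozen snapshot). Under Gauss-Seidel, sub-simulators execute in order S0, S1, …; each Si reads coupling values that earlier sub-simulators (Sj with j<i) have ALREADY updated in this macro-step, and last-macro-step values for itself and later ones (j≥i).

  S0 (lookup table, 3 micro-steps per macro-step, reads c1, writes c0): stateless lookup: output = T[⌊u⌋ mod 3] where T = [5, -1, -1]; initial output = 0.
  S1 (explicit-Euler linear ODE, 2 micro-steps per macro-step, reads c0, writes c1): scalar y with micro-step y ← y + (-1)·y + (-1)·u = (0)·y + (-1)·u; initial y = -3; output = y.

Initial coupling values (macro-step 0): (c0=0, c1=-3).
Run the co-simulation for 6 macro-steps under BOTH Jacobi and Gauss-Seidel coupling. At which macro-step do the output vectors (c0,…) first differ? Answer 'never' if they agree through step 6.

first divergence at macro-step: 1

[Jacobi] macro 1: S0 reads c1=-3 → after 3×micro: 5; S1 reads c0=0 → after 2×micro: 0 ⇒ (c0=5, c1=0)
[Jacobi] macro 2: S0 reads c1=0 → after 3×micro: 5; S1 reads c0=5 → after 2×micro: -5 ⇒ (c0=5, c1=-5)
[Jacobi] macro 3: S0 reads c1=-5 → after 3×micro: -1; S1 reads c0=5 → after 2×micro: -5 ⇒ (c0=-1, c1=-5)
[Jacobi] macro 4: S0 reads c1=-5 → after 3×micro: -1; S1 reads c0=-1 → after 2×micro: 1 ⇒ (c0=-1, c1=1)
[Jacobi] macro 5: S0 reads c1=1 → after 3×micro: -1; S1 reads c0=-1 → after 2×micro: 1 ⇒ (c0=-1, c1=1)
[Jacobi] macro 6: S0 reads c1=1 → after 3×micro: -1; S1 reads c0=-1 → after 2×micro: 1 ⇒ (c0=-1, c1=1)
[Gauss-Seidel] macro 1: S0 reads c1=-3 → after 3×micro: 5; S1 reads c0=5 → after 2×micro: -5 ⇒ (c0=5, c1=-5)
[Gauss-Seidel] macro 2: S0 reads c1=-5 → after 3×micro: -1; S1 reads c0=-1 → after 2×micro: 1 ⇒ (c0=-1, c1=1)
[Gauss-Seidel] macro 3: S0 reads c1=1 → after 3×micro: -1; S1 reads c0=-1 → after 2×micro: 1 ⇒ (c0=-1, c1=1)
[Gauss-Seidel] macro 4: S0 reads c1=1 → after 3×micro: -1; S1 reads c0=-1 → after 2×micro: 1 ⇒ (c0=-1, c1=1)
[Gauss-Seidel] macro 5: S0 reads c1=1 → after 3×micro: -1; S1 reads c0=-1 → after 2×micro: 1 ⇒ (c0=-1, c1=1)
[Gauss-Seidel] macro 6: S0 reads c1=1 → after 3×micro: -1; S1 reads c0=-1 → after 2×micro: 1 ⇒ (c0=-1, c1=1)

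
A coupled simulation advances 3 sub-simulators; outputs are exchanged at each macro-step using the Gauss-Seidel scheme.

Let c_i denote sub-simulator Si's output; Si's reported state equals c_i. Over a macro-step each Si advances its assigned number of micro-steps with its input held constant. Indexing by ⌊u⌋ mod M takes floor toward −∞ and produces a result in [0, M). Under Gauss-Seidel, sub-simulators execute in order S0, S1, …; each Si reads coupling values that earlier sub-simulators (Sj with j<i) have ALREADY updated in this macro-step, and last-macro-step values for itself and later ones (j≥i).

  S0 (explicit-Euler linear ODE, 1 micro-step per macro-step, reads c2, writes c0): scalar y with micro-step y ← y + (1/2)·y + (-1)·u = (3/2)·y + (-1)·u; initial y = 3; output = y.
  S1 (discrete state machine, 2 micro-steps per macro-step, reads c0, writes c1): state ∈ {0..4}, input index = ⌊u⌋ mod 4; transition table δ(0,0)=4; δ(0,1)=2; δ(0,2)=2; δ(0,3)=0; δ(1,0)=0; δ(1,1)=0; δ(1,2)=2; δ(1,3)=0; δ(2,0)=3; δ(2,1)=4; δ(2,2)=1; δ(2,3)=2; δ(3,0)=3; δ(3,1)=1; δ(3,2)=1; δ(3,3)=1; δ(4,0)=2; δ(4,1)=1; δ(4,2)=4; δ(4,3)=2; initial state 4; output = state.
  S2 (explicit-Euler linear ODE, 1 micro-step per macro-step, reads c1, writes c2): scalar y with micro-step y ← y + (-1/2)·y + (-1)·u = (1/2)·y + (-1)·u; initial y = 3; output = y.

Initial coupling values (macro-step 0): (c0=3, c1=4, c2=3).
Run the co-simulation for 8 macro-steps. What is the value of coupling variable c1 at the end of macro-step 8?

c1 at macro-step 8 = 0

macro 1: S0 reads c2=3 → after 1×micro: 3/2; S1 reads c0=3/2 → after 2×micro: 0; S2 reads c1=0 → after 1×micro: 3/2 ⇒ (c0=3/2, c1=0, c2=3/2)
macro 2: S0 reads c2=3/2 → after 1×micro: 3/4; S1 reads c0=3/4 → after 2×micro: 2; S2 reads c1=2 → after 1×micro: -5/4 ⇒ (c0=3/4, c1=2, c2=-5/4)
macro 3: S0 reads c2=-5/4 → after 1×micro: 19/8; S1 reads c0=19/8 → after 2×micro: 2; S2 reads c1=2 → after 1×micro: -21/8 ⇒ (c0=19/8, c1=2, c2=-21/8)
macro 4: S0 reads c2=-21/8 → after 1×micro: 99/16; S1 reads c0=99/16 → after 2×micro: 2; S2 reads c1=2 → after 1×micro: -53/16 ⇒ (c0=99/16, c1=2, c2=-53/16)
macro 5: S0 reads c2=-53/16 → after 1×micro: 403/32; S1 reads c0=403/32 → after 2×micro: 3; S2 reads c1=3 → after 1×micro: -149/32 ⇒ (c0=403/32, c1=3, c2=-149/32)
macro 6: S0 reads c2=-149/32 → after 1×micro: 1507/64; S1 reads c0=1507/64 → after 2×micro: 0; S2 reads c1=0 → after 1×micro: -149/64 ⇒ (c0=1507/64, c1=0, c2=-149/64)
macro 7: S0 reads c2=-149/64 → after 1×micro: 4819/128; S1 reads c0=4819/128 → after 2×micro: 4; S2 reads c1=4 → after 1×micro: -661/128 ⇒ (c0=4819/128, c1=4, c2=-661/128)
macro 8: S0 reads c2=-661/128 → after 1×micro: 15779/256; S1 reads c0=15779/256 → after 2×micro: 0; S2 reads c1=0 → after 1×micro: -661/256 ⇒ (c0=15779/256, c1=0, c2=-661/256)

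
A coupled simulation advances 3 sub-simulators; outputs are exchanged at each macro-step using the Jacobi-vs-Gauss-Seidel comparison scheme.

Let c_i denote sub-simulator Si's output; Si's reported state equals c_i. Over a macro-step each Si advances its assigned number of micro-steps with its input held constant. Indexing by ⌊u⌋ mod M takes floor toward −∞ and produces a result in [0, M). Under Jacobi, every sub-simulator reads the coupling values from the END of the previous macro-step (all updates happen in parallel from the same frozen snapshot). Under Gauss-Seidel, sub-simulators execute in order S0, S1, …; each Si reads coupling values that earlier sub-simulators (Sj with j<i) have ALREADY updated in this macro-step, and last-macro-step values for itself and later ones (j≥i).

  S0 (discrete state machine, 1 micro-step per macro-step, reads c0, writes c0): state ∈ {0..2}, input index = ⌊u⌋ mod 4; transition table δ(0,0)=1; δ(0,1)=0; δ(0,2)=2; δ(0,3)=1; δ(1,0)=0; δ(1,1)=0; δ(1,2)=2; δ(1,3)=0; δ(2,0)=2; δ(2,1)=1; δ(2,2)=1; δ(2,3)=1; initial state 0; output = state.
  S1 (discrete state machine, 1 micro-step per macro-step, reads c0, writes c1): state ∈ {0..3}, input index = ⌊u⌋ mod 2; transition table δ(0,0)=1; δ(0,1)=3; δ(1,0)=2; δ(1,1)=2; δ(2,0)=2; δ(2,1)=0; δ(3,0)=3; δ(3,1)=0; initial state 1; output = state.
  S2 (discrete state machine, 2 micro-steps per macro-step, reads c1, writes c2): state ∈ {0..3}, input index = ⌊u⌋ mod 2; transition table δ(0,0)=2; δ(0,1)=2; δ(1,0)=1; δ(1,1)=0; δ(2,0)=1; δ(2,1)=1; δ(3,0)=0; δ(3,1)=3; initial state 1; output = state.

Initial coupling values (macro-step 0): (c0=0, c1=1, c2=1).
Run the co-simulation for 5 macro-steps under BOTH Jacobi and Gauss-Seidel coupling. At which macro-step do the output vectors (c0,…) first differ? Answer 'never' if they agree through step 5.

first divergence at macro-step: 1

[Jacobi] macro 1: S0 reads c0=0 → after 1×micro: 1; S1 reads c0=0 → after 1×micro: 2; S2 reads c1=1 → after 2×micro: 2 ⇒ (c0=1, c1=2, c2=2)
[Jacobi] macro 2: S0 reads c0=1 → after 1×micro: 0; S1 reads c0=1 → after 1×micro: 0; S2 reads c1=2 → after 2×micro: 1 ⇒ (c0=0, c1=0, c2=1)
[Jacobi] macro 3: S0 reads c0=0 → after 1×micro: 1; S1 reads c0=0 → after 1×micro: 1; S2 reads c1=0 → after 2×micro: 1 ⇒ (c0=1, c1=1, c2=1)
[Jacobi] macro 4: S0 reads c0=1 → after 1×micro: 0; S1 reads c0=1 → after 1×micro: 2; S2 reads c1=1 → after 2×micro: 2 ⇒ (c0=0, c1=2, c2=2)
[Jacobi] macro 5: S0 reads c0=0 → after 1×micro: 1; S1 reads c0=0 → after 1×micro: 2; S2 reads c1=2 → after 2×micro: 1 ⇒ (c0=1, c1=2, c2=1)
[Gauss-Seidel] macro 1: S0 reads c0=0 → after 1×micro: 1; S1 reads c0=1 → after 1×micro: 2; S2 reads c1=2 → after 2×micro: 1 ⇒ (c0=1, c1=2, c2=1)
[Gauss-Seidel] macro 2: S0 reads c0=1 → after 1×micro: 0; S1 reads c0=0 → after 1×micro: 2; S2 reads c1=2 → after 2×micro: 1 ⇒ (c0=0, c1=2, c2=1)
[Gauss-Seidel] macro 3: S0 reads c0=0 → after 1×micro: 1; S1 reads c0=1 → after 1×micro: 0; S2 reads c1=0 → after 2×micro: 1 ⇒ (c0=1, c1=0, c2=1)
[Gauss-Seidel] macro 4: S0 reads c0=1 → after 1×micro: 0; S1 reads c0=0 → after 1×micro: 1; S2 reads c1=1 → after 2×micro: 2 ⇒ (c0=0, c1=1, c2=2)
[Gauss-Seidel] macro 5: S0 reads c0=0 → after 1×micro: 1; S1 reads c0=1 → after 1×micro: 2; S2 reads c1=2 → after 2×micro: 1 ⇒ (c0=1, c1=2, c2=1)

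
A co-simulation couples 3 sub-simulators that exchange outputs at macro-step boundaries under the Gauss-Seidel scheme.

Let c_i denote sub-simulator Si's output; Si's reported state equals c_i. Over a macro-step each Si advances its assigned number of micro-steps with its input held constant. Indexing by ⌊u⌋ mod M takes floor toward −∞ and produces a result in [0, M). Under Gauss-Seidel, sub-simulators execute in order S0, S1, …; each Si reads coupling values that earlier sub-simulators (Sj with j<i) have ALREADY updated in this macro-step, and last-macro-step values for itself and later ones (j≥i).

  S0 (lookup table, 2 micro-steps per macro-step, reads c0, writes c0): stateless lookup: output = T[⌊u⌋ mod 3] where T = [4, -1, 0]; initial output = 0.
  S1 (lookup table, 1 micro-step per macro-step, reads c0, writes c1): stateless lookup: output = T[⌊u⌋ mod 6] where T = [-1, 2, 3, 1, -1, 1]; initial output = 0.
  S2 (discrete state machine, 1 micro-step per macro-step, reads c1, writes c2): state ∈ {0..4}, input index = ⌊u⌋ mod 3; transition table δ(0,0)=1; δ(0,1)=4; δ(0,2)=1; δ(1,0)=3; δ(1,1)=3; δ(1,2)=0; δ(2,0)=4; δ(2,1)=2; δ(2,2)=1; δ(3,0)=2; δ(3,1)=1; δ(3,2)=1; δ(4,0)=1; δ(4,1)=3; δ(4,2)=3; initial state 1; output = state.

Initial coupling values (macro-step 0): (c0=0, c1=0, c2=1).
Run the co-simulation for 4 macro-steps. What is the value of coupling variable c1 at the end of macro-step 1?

macro 1: S0 reads c0=0 → after 2×micro: 4; S1 reads c0=4 → after 1×micro: -1; S2 reads c1=-1 → after 1×micro: 0 ⇒ (c0=4, c1=-1, c2=0)
macro 2: S0 reads c0=4 → after 2×micro: -1; S1 reads c0=-1 → after 1×micro: 1; S2 reads c1=1 → after 1×micro: 4 ⇒ (c0=-1, c1=1, c2=4)
macro 3: S0 reads c0=-1 → after 2×micro: 0; S1 reads c0=0 → after 1×micro: -1; S2 reads c1=-1 → after 1×micro: 3 ⇒ (c0=0, c1=-1, c2=3)
macro 4: S0 reads c0=0 → after 2×micro: 4; S1 reads c0=4 → after 1×micro: -1; S2 reads c1=-1 → after 1×micro: 1 ⇒ (c0=4, c1=-1, c2=1)

c1 at macro-step 1 = -1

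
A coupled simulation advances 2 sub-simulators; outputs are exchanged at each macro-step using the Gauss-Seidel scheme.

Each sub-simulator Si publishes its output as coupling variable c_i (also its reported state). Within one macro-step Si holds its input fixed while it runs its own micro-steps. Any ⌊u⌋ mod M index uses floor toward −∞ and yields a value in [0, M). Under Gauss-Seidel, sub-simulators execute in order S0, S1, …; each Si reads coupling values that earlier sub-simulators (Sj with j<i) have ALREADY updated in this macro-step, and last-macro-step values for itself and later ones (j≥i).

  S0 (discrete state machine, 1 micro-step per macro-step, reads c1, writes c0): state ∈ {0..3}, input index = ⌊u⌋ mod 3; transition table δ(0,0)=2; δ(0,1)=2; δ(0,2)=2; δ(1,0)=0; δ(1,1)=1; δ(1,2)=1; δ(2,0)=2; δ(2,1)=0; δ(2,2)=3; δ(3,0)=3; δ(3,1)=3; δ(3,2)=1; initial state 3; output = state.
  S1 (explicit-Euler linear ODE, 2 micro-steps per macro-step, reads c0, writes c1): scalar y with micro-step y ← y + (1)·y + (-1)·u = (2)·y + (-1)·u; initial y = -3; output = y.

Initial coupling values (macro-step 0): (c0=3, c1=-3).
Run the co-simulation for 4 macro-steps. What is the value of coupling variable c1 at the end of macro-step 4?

c1 at macro-step 4 = -1533

macro 1: S0 reads c1=-3 → after 1×micro: 3; S1 reads c0=3 → after 2×micro: -21 ⇒ (c0=3, c1=-21)
macro 2: S0 reads c1=-21 → after 1×micro: 3; S1 reads c0=3 → after 2×micro: -93 ⇒ (c0=3, c1=-93)
macro 3: S0 reads c1=-93 → after 1×micro: 3; S1 reads c0=3 → after 2×micro: -381 ⇒ (c0=3, c1=-381)
macro 4: S0 reads c1=-381 → after 1×micro: 3; S1 reads c0=3 → after 2×micro: -1533 ⇒ (c0=3, c1=-1533)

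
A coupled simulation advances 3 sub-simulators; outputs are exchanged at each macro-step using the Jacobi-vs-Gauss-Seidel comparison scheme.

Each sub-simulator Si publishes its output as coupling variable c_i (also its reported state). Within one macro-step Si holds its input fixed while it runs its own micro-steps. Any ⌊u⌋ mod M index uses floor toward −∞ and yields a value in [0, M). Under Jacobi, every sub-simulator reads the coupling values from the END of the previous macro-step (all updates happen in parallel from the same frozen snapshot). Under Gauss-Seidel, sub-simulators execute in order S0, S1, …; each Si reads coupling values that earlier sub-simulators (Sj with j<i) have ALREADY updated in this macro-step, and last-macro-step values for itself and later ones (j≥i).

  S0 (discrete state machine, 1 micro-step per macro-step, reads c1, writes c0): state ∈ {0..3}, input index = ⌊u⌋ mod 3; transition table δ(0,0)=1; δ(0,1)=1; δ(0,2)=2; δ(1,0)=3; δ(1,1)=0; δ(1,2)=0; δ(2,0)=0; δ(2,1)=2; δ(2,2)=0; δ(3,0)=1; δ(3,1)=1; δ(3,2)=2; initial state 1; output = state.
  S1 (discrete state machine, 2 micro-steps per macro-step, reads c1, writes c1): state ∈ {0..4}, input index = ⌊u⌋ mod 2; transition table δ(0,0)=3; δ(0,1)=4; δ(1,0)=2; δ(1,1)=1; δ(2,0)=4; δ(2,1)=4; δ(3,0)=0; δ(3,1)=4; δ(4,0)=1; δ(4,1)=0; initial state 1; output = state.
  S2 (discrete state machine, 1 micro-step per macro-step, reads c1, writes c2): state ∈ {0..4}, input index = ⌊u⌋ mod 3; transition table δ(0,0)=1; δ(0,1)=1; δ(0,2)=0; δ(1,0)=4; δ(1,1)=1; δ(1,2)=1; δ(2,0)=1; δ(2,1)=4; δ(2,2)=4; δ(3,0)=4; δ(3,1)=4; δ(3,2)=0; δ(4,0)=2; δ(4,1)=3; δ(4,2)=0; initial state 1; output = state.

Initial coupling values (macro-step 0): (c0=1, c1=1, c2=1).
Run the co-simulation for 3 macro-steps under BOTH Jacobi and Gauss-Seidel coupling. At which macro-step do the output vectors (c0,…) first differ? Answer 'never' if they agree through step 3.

first divergence at macro-step: never

[Jacobi] macro 1: S0 reads c1=1 → after 1×micro: 0; S1 reads c1=1 → after 2×micro: 1; S2 reads c1=1 → after 1×micro: 1 ⇒ (c0=0, c1=1, c2=1)
[Jacobi] macro 2: S0 reads c1=1 → after 1×micro: 1; S1 reads c1=1 → after 2×micro: 1; S2 reads c1=1 → after 1×micro: 1 ⇒ (c0=1, c1=1, c2=1)
[Jacobi] macro 3: S0 reads c1=1 → after 1×micro: 0; S1 reads c1=1 → after 2×micro: 1; S2 reads c1=1 → after 1×micro: 1 ⇒ (c0=0, c1=1, c2=1)
[Gauss-Seidel] macro 1: S0 reads c1=1 → after 1×micro: 0; S1 reads c1=1 → after 2×micro: 1; S2 reads c1=1 → after 1×micro: 1 ⇒ (c0=0, c1=1, c2=1)
[Gauss-Seidel] macro 2: S0 reads c1=1 → after 1×micro: 1; S1 reads c1=1 → after 2×micro: 1; S2 reads c1=1 → after 1×micro: 1 ⇒ (c0=1, c1=1, c2=1)
[Gauss-Seidel] macro 3: S0 reads c1=1 → after 1×micro: 0; S1 reads c1=1 → after 2×micro: 1; S2 reads c1=1 → after 1×micro: 1 ⇒ (c0=0, c1=1, c2=1)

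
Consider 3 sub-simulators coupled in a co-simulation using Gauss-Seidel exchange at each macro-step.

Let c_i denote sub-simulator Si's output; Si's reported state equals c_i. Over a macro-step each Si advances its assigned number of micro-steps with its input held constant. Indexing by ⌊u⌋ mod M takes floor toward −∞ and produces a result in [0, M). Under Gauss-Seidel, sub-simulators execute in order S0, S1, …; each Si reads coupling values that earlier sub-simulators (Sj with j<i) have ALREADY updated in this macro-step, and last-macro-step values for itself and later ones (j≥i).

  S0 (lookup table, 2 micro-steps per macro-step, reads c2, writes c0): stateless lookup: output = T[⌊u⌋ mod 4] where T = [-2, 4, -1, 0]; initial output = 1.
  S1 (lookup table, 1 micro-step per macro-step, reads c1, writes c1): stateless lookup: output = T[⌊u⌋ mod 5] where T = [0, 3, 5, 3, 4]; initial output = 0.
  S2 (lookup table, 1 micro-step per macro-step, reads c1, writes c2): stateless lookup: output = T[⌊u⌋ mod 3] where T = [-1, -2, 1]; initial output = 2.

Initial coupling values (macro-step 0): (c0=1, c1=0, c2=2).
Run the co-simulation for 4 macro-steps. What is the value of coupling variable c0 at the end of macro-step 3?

macro 1: S0 reads c2=2 → after 2×micro: -1; S1 reads c1=0 → after 1×micro: 0; S2 reads c1=0 → after 1×micro: -1 ⇒ (c0=-1, c1=0, c2=-1)
macro 2: S0 reads c2=-1 → after 2×micro: 0; S1 reads c1=0 → after 1×micro: 0; S2 reads c1=0 → after 1×micro: -1 ⇒ (c0=0, c1=0, c2=-1)
macro 3: S0 reads c2=-1 → after 2×micro: 0; S1 reads c1=0 → after 1×micro: 0; S2 reads c1=0 → after 1×micro: -1 ⇒ (c0=0, c1=0, c2=-1)
macro 4: S0 reads c2=-1 → after 2×micro: 0; S1 reads c1=0 → after 1×micro: 0; S2 reads c1=0 → after 1×micro: -1 ⇒ (c0=0, c1=0, c2=-1)

c0 at macro-step 3 = 0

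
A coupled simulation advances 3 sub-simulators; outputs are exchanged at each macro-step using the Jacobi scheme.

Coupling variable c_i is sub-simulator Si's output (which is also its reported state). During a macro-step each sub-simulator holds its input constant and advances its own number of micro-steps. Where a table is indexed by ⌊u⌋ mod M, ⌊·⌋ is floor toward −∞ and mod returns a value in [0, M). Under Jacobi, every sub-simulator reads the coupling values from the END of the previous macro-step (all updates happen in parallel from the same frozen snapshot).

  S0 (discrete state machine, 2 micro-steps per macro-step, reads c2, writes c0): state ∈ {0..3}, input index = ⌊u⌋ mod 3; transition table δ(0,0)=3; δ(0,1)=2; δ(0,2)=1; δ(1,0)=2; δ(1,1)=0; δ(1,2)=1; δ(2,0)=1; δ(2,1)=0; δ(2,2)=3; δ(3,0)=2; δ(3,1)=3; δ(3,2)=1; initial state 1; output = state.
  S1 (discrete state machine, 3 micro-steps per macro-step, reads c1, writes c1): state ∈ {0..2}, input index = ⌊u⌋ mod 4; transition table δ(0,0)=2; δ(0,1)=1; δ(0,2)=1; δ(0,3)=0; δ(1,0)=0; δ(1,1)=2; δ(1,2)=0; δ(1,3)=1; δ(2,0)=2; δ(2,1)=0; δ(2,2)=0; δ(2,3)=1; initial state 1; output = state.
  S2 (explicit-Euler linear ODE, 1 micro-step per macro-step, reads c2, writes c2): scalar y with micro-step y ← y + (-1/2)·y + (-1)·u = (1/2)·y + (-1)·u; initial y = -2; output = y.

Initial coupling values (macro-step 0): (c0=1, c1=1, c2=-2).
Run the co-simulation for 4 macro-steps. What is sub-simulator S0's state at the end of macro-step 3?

macro 1: S0 reads c2=-2 → after 2×micro: 2; S1 reads c1=1 → after 3×micro: 1; S2 reads c2=-2 → after 1×micro: 1 ⇒ (c0=2, c1=1, c2=1)
macro 2: S0 reads c2=1 → after 2×micro: 2; S1 reads c1=1 → after 3×micro: 1; S2 reads c2=1 → after 1×micro: -1/2 ⇒ (c0=2, c1=1, c2=-1/2)
macro 3: S0 reads c2=-1/2 → after 2×micro: 1; S1 reads c1=1 → after 3×micro: 1; S2 reads c2=-1/2 → after 1×micro: 1/4 ⇒ (c0=1, c1=1, c2=1/4)
macro 4: S0 reads c2=1/4 → after 2×micro: 1; S1 reads c1=1 → after 3×micro: 1; S2 reads c2=1/4 → after 1×micro: -1/8 ⇒ (c0=1, c1=1, c2=-1/8)

S0 state at macro-step 3 = 1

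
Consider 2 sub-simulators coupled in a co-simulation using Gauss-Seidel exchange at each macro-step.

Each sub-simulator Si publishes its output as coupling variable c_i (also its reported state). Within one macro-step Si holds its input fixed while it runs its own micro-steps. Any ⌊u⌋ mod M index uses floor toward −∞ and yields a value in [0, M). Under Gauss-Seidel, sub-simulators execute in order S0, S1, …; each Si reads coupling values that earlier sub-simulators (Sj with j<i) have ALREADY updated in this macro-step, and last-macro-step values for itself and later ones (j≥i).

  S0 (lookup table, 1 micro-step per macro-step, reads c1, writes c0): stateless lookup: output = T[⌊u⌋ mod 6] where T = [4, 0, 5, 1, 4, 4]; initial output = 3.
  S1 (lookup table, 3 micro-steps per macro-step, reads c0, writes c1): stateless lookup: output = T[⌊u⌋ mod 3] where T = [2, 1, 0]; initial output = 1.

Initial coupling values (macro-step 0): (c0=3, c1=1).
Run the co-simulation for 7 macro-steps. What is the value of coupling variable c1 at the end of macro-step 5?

c1 at macro-step 5 = 0

macro 1: S0 reads c1=1 → after 1×micro: 0; S1 reads c0=0 → after 3×micro: 2 ⇒ (c0=0, c1=2)
macro 2: S0 reads c1=2 → after 1×micro: 5; S1 reads c0=5 → after 3×micro: 0 ⇒ (c0=5, c1=0)
macro 3: S0 reads c1=0 → after 1×micro: 4; S1 reads c0=4 → after 3×micro: 1 ⇒ (c0=4, c1=1)
macro 4: S0 reads c1=1 → after 1×micro: 0; S1 reads c0=0 → after 3×micro: 2 ⇒ (c0=0, c1=2)
macro 5: S0 reads c1=2 → after 1×micro: 5; S1 reads c0=5 → after 3×micro: 0 ⇒ (c0=5, c1=0)
macro 6: S0 reads c1=0 → after 1×micro: 4; S1 reads c0=4 → after 3×micro: 1 ⇒ (c0=4, c1=1)
macro 7: S0 reads c1=1 → after 1×micro: 0; S1 reads c0=0 → after 3×micro: 2 ⇒ (c0=0, c1=2)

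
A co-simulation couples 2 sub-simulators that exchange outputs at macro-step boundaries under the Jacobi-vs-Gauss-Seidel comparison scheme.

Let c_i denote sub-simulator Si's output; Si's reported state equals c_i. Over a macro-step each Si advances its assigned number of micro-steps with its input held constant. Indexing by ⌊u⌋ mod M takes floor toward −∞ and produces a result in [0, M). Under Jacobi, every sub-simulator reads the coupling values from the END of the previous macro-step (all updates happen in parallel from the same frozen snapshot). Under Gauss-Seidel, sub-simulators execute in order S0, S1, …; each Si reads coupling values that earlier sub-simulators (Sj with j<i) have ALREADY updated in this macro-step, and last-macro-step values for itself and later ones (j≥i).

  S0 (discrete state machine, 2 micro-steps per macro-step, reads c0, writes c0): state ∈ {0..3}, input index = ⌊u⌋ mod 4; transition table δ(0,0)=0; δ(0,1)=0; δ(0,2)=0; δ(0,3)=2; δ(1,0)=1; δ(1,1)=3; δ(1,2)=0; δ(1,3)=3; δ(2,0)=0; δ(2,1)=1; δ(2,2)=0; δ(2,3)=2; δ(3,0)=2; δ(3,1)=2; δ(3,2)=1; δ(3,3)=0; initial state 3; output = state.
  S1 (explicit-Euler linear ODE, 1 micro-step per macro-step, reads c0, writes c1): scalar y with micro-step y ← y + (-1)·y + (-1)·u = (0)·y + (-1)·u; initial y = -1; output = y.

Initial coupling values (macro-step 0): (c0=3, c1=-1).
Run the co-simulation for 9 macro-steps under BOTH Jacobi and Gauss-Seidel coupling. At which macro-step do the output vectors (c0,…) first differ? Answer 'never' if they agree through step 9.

[Jacobi] macro 1: S0 reads c0=3 → after 2×micro: 2; S1 reads c0=3 → after 1×micro: -3 ⇒ (c0=2, c1=-3)
[Jacobi] macro 2: S0 reads c0=2 → after 2×micro: 0; S1 reads c0=2 → after 1×micro: -2 ⇒ (c0=0, c1=-2)
[Jacobi] macro 3: S0 reads c0=0 → after 2×micro: 0; S1 reads c0=0 → after 1×micro: 0 ⇒ (c0=0, c1=0)
[Jacobi] macro 4: S0 reads c0=0 → after 2×micro: 0; S1 reads c0=0 → after 1×micro: 0 ⇒ (c0=0, c1=0)
[Jacobi] macro 5: S0 reads c0=0 → after 2×micro: 0; S1 reads c0=0 → after 1×micro: 0 ⇒ (c0=0, c1=0)
[Jacobi] macro 6: S0 reads c0=0 → after 2×micro: 0; S1 reads c0=0 → after 1×micro: 0 ⇒ (c0=0, c1=0)
[Jacobi] macro 7: S0 reads c0=0 → after 2×micro: 0; S1 reads c0=0 → after 1×micro: 0 ⇒ (c0=0, c1=0)
[Jacobi] macro 8: S0 reads c0=0 → after 2×micro: 0; S1 reads c0=0 → after 1×micro: 0 ⇒ (c0=0, c1=0)
[Jacobi] macro 9: S0 reads c0=0 → after 2×micro: 0; S1 reads c0=0 → after 1×micro: 0 ⇒ (c0=0, c1=0)
[Gauss-Seidel] macro 1: S0 reads c0=3 → after 2×micro: 2; S1 reads c0=2 → after 1×micro: -2 ⇒ (c0=2, c1=-2)
[Gauss-Seidel] macro 2: S0 reads c0=2 → after 2×micro: 0; S1 reads c0=0 → after 1×micro: 0 ⇒ (c0=0, c1=0)
[Gauss-Seidel] macro 3: S0 reads c0=0 → after 2×micro: 0; S1 reads c0=0 → after 1×micro: 0 ⇒ (c0=0, c1=0)
[Gauss-Seidel] macro 4: S0 reads c0=0 → after 2×micro: 0; S1 reads c0=0 → after 1×micro: 0 ⇒ (c0=0, c1=0)
[Gauss-Seidel] macro 5: S0 reads c0=0 → after 2×micro: 0; S1 reads c0=0 → after 1×micro: 0 ⇒ (c0=0, c1=0)
[Gauss-Seidel] macro 6: S0 reads c0=0 → after 2×micro: 0; S1 reads c0=0 → after 1×micro: 0 ⇒ (c0=0, c1=0)
[Gauss-Seidel] macro 7: S0 reads c0=0 → after 2×micro: 0; S1 reads c0=0 → after 1×micro: 0 ⇒ (c0=0, c1=0)
[Gauss-Seidel] macro 8: S0 reads c0=0 → after 2×micro: 0; S1 reads c0=0 → after 1×micro: 0 ⇒ (c0=0, c1=0)
[Gauss-Seidel] macro 9: S0 reads c0=0 → after 2×micro: 0; S1 reads c0=0 → after 1×micro: 0 ⇒ (c0=0, c1=0)

first divergence at macro-step: 1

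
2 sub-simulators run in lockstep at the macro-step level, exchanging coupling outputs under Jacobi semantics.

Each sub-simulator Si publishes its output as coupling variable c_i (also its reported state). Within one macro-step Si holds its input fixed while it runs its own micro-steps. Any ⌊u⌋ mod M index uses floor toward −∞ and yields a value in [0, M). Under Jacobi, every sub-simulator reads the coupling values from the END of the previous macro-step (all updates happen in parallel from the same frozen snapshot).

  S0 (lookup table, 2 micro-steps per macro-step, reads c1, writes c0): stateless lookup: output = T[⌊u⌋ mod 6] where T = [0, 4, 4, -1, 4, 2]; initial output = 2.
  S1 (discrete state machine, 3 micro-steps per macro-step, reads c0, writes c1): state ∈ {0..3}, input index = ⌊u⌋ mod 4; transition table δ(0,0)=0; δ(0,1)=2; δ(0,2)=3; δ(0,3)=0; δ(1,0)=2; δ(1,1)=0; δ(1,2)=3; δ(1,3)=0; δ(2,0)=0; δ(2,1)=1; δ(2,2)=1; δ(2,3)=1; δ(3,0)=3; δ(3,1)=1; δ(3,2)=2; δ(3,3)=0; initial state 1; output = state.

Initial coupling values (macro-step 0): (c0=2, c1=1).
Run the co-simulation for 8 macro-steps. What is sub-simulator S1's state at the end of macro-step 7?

macro 1: S0 reads c1=1 → after 2×micro: 4; S1 reads c0=2 → after 3×micro: 1 ⇒ (c0=4, c1=1)
macro 2: S0 reads c1=1 → after 2×micro: 4; S1 reads c0=4 → after 3×micro: 0 ⇒ (c0=4, c1=0)
macro 3: S0 reads c1=0 → after 2×micro: 0; S1 reads c0=4 → after 3×micro: 0 ⇒ (c0=0, c1=0)
macro 4: S0 reads c1=0 → after 2×micro: 0; S1 reads c0=0 → after 3×micro: 0 ⇒ (c0=0, c1=0)
macro 5: S0 reads c1=0 → after 2×micro: 0; S1 reads c0=0 → after 3×micro: 0 ⇒ (c0=0, c1=0)
macro 6: S0 reads c1=0 → after 2×micro: 0; S1 reads c0=0 → after 3×micro: 0 ⇒ (c0=0, c1=0)
macro 7: S0 reads c1=0 → after 2×micro: 0; S1 reads c0=0 → after 3×micro: 0 ⇒ (c0=0, c1=0)
macro 8: S0 reads c1=0 → after 2×micro: 0; S1 reads c0=0 → after 3×micro: 0 ⇒ (c0=0, c1=0)

S1 state at macro-step 7 = 0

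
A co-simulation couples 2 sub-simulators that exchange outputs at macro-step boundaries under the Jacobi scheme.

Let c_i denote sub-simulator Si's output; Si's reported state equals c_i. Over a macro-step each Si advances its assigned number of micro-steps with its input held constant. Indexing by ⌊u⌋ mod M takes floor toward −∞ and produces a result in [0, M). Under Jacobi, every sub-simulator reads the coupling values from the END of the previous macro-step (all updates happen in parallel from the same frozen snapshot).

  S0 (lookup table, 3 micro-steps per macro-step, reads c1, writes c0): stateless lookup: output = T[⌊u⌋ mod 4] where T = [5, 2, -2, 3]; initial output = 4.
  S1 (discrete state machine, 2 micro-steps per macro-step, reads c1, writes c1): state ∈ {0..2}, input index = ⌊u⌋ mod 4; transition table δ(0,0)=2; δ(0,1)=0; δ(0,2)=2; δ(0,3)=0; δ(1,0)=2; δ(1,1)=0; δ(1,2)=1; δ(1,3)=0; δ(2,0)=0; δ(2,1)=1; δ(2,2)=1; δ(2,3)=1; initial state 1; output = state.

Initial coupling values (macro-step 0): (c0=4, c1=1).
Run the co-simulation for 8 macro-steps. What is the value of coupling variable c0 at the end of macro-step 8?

c0 at macro-step 8 = 5

macro 1: S0 reads c1=1 → after 3×micro: 2; S1 reads c1=1 → after 2×micro: 0 ⇒ (c0=2, c1=0)
macro 2: S0 reads c1=0 → after 3×micro: 5; S1 reads c1=0 → after 2×micro: 0 ⇒ (c0=5, c1=0)
macro 3: S0 reads c1=0 → after 3×micro: 5; S1 reads c1=0 → after 2×micro: 0 ⇒ (c0=5, c1=0)
macro 4: S0 reads c1=0 → after 3×micro: 5; S1 reads c1=0 → after 2×micro: 0 ⇒ (c0=5, c1=0)
macro 5: S0 reads c1=0 → after 3×micro: 5; S1 reads c1=0 → after 2×micro: 0 ⇒ (c0=5, c1=0)
macro 6: S0 reads c1=0 → after 3×micro: 5; S1 reads c1=0 → after 2×micro: 0 ⇒ (c0=5, c1=0)
macro 7: S0 reads c1=0 → after 3×micro: 5; S1 reads c1=0 → after 2×micro: 0 ⇒ (c0=5, c1=0)
macro 8: S0 reads c1=0 → after 3×micro: 5; S1 reads c1=0 → after 2×micro: 0 ⇒ (c0=5, c1=0)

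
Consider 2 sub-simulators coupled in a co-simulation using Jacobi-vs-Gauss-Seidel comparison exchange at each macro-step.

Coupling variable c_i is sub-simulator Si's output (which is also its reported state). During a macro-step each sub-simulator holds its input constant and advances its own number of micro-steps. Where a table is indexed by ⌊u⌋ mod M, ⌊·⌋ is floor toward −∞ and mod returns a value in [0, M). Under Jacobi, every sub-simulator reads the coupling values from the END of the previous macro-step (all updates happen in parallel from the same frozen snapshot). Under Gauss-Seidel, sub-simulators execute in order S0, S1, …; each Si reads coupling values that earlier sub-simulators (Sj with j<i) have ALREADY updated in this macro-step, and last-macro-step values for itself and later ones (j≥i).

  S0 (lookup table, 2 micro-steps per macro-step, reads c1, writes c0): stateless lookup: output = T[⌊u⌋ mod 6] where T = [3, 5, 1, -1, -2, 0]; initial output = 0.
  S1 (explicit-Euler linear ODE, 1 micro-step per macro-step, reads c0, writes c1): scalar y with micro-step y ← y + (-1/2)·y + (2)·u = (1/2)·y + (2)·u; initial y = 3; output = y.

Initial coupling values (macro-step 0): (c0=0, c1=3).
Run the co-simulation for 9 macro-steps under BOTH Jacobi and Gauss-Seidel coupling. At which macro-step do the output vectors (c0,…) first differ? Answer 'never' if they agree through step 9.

[Jacobi] macro 1: S0 reads c1=3 → after 2×micro: -1; S1 reads c0=0 → after 1×micro: 3/2 ⇒ (c0=-1, c1=3/2)
[Jacobi] macro 2: S0 reads c1=3/2 → after 2×micro: 5; S1 reads c0=-1 → after 1×micro: -5/4 ⇒ (c0=5, c1=-5/4)
[Jacobi] macro 3: S0 reads c1=-5/4 → after 2×micro: -2; S1 reads c0=5 → after 1×micro: 75/8 ⇒ (c0=-2, c1=75/8)
[Jacobi] macro 4: S0 reads c1=75/8 → after 2×micro: -1; S1 reads c0=-2 → after 1×micro: 11/16 ⇒ (c0=-1, c1=11/16)
[Jacobi] macro 5: S0 reads c1=11/16 → after 2×micro: 3; S1 reads c0=-1 → after 1×micro: -53/32 ⇒ (c0=3, c1=-53/32)
[Jacobi] macro 6: S0 reads c1=-53/32 → after 2×micro: -2; S1 reads c0=3 → after 1×micro: 331/64 ⇒ (c0=-2, c1=331/64)
[Jacobi] macro 7: S0 reads c1=331/64 → after 2×micro: 0; S1 reads c0=-2 → after 1×micro: -181/128 ⇒ (c0=0, c1=-181/128)
[Jacobi] macro 8: S0 reads c1=-181/128 → after 2×micro: -2; S1 reads c0=0 → after 1×micro: -181/256 ⇒ (c0=-2, c1=-181/256)
[Jacobi] macro 9: S0 reads c1=-181/256 → after 2×micro: 0; S1 reads c0=-2 → after 1×micro: -2229/512 ⇒ (c0=0, c1=-2229/512)
[Gauss-Seidel] macro 1: S0 reads c1=3 → after 2×micro: -1; S1 reads c0=-1 → after 1×micro: -1/2 ⇒ (c0=-1, c1=-1/2)
[Gauss-Seidel] macro 2: S0 reads c1=-1/2 → after 2×micro: 0; S1 reads c0=0 → after 1×micro: -1/4 ⇒ (c0=0, c1=-1/4)
[Gauss-Seidel] macro 3: S0 reads c1=-1/4 → after 2×micro: 0; S1 reads c0=0 → after 1×micro: -1/8 ⇒ (c0=0, c1=-1/8)
[Gauss-Seidel] macro 4: S0 reads c1=-1/8 → after 2×micro: 0; S1 reads c0=0 → after 1×micro: -1/16 ⇒ (c0=0, c1=-1/16)
[Gauss-Seidel] macro 5: S0 reads c1=-1/16 → after 2×micro: 0; S1 reads c0=0 → after 1×micro: -1/32 ⇒ (c0=0, c1=-1/32)
[Gauss-Seidel] macro 6: S0 reads c1=-1/32 → after 2×micro: 0; S1 reads c0=0 → after 1×micro: -1/64 ⇒ (c0=0, c1=-1/64)
[Gauss-Seidel] macro 7: S0 reads c1=-1/64 → after 2×micro: 0; S1 reads c0=0 → after 1×micro: -1/128 ⇒ (c0=0, c1=-1/128)
[Gauss-Seidel] macro 8: S0 reads c1=-1/128 → after 2×micro: 0; S1 reads c0=0 → after 1×micro: -1/256 ⇒ (c0=0, c1=-1/256)
[Gauss-Seidel] macro 9: S0 reads c1=-1/256 → after 2×micro: 0; S1 reads c0=0 → after 1×micro: -1/512 ⇒ (c0=0, c1=-1/512)

first divergence at macro-step: 1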